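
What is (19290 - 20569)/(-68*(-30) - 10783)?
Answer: 1279/8743 ≈ 0.14629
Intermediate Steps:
(19290 - 20569)/(-68*(-30) - 10783) = -1279/(2040 - 10783) = -1279/(-8743) = -1279*(-1/8743) = 1279/8743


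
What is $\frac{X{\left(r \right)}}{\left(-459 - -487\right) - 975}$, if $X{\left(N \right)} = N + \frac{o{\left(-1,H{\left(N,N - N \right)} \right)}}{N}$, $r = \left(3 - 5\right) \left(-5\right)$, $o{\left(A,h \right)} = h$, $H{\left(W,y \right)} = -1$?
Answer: $- \frac{99}{9470} \approx -0.010454$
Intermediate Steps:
$r = 10$ ($r = \left(-2\right) \left(-5\right) = 10$)
$X{\left(N \right)} = N - \frac{1}{N}$
$\frac{X{\left(r \right)}}{\left(-459 - -487\right) - 975} = \frac{10 - \frac{1}{10}}{\left(-459 - -487\right) - 975} = \frac{10 - \frac{1}{10}}{\left(-459 + 487\right) - 975} = \frac{10 - \frac{1}{10}}{28 - 975} = \frac{1}{-947} \cdot \frac{99}{10} = \left(- \frac{1}{947}\right) \frac{99}{10} = - \frac{99}{9470}$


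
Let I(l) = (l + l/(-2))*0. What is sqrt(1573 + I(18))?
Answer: 11*sqrt(13) ≈ 39.661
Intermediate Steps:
I(l) = 0 (I(l) = (l + l*(-1/2))*0 = (l - l/2)*0 = (l/2)*0 = 0)
sqrt(1573 + I(18)) = sqrt(1573 + 0) = sqrt(1573) = 11*sqrt(13)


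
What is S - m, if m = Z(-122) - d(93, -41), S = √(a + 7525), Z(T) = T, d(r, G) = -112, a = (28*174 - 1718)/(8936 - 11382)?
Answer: 10 + √11253432054/1223 ≈ 96.739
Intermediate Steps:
a = -1577/1223 (a = (4872 - 1718)/(-2446) = 3154*(-1/2446) = -1577/1223 ≈ -1.2895)
S = √11253432054/1223 (S = √(-1577/1223 + 7525) = √(9201498/1223) = √11253432054/1223 ≈ 86.739)
m = -10 (m = -122 - 1*(-112) = -122 + 112 = -10)
S - m = √11253432054/1223 - 1*(-10) = √11253432054/1223 + 10 = 10 + √11253432054/1223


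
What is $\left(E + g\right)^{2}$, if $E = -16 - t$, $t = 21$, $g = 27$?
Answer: $100$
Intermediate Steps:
$E = -37$ ($E = -16 - 21 = -37$)
$\left(E + g\right)^{2} = \left(-37 + 27\right)^{2} = \left(-10\right)^{2} = 100$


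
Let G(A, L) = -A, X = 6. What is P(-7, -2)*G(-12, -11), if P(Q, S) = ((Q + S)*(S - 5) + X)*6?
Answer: 4968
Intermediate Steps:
P(Q, S) = 36 + 6*(-5 + S)*(Q + S) (P(Q, S) = ((Q + S)*(S - 5) + 6)*6 = ((Q + S)*(-5 + S) + 6)*6 = ((-5 + S)*(Q + S) + 6)*6 = (6 + (-5 + S)*(Q + S))*6 = 36 + 6*(-5 + S)*(Q + S))
P(-7, -2)*G(-12, -11) = (36 - 30*(-7) - 30*(-2) + 6*(-2)² + 6*(-7)*(-2))*(-1*(-12)) = (36 + 210 + 60 + 6*4 + 84)*12 = (36 + 210 + 60 + 24 + 84)*12 = 414*12 = 4968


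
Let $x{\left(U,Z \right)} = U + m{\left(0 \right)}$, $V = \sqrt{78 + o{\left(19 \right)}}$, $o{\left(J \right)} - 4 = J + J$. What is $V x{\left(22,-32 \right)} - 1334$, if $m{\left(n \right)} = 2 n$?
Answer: $-1334 + 44 \sqrt{30} \approx -1093.0$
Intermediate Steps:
$o{\left(J \right)} = 4 + 2 J$ ($o{\left(J \right)} = 4 + \left(J + J\right) = 4 + 2 J$)
$V = 2 \sqrt{30}$ ($V = \sqrt{78 + \left(4 + 2 \cdot 19\right)} = \sqrt{78 + \left(4 + 38\right)} = \sqrt{78 + 42} = \sqrt{120} = 2 \sqrt{30} \approx 10.954$)
$x{\left(U,Z \right)} = U$ ($x{\left(U,Z \right)} = U + 2 \cdot 0 = U + 0 = U$)
$V x{\left(22,-32 \right)} - 1334 = 2 \sqrt{30} \cdot 22 - 1334 = 44 \sqrt{30} - 1334 = -1334 + 44 \sqrt{30}$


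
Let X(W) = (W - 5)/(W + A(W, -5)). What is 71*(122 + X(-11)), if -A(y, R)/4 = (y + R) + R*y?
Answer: 1447690/167 ≈ 8668.8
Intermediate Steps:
A(y, R) = -4*R - 4*y - 4*R*y (A(y, R) = -4*((y + R) + R*y) = -4*((R + y) + R*y) = -4*(R + y + R*y) = -4*R - 4*y - 4*R*y)
X(W) = (-5 + W)/(20 + 17*W) (X(W) = (W - 5)/(W + (-4*(-5) - 4*W - 4*(-5)*W)) = (-5 + W)/(W + (20 - 4*W + 20*W)) = (-5 + W)/(W + (20 + 16*W)) = (-5 + W)/(20 + 17*W))
71*(122 + X(-11)) = 71*(122 + (-5 - 11)/(20 + 17*(-11))) = 71*(122 - 16/(20 - 187)) = 71*(122 - 16/(-167)) = 71*(122 - 1/167*(-16)) = 71*(122 + 16/167) = 71*(20390/167) = 1447690/167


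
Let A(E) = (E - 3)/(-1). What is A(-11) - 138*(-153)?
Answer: 21128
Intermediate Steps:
A(E) = 3 - E (A(E) = (-3 + E)*(-1) = 3 - E)
A(-11) - 138*(-153) = (3 - 1*(-11)) - 138*(-153) = (3 + 11) + 21114 = 14 + 21114 = 21128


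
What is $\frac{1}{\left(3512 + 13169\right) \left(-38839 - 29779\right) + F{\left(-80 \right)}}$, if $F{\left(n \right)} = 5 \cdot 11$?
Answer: $- \frac{1}{1144616803} \approx -8.7365 \cdot 10^{-10}$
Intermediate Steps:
$F{\left(n \right)} = 55$
$\frac{1}{\left(3512 + 13169\right) \left(-38839 - 29779\right) + F{\left(-80 \right)}} = \frac{1}{\left(3512 + 13169\right) \left(-38839 - 29779\right) + 55} = \frac{1}{16681 \left(-68618\right) + 55} = \frac{1}{-1144616858 + 55} = \frac{1}{-1144616803} = - \frac{1}{1144616803}$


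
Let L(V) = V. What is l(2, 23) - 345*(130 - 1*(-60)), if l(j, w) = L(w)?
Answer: -65527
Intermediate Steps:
l(j, w) = w
l(2, 23) - 345*(130 - 1*(-60)) = 23 - 345*(130 - 1*(-60)) = 23 - 345*(130 + 60) = 23 - 345*190 = 23 - 65550 = -65527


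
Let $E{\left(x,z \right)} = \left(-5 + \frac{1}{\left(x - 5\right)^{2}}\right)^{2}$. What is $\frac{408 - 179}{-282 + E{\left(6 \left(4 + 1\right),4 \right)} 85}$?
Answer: $\frac{17890625}{143878142} \approx 0.12435$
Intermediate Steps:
$E{\left(x,z \right)} = \left(-5 + \frac{1}{\left(-5 + x\right)^{2}}\right)^{2}$
$\frac{408 - 179}{-282 + E{\left(6 \left(4 + 1\right),4 \right)} 85} = \frac{408 - 179}{-282 + \frac{\left(-1 + 5 \left(-5 + 6 \left(4 + 1\right)\right)^{2}\right)^{2}}{\left(-5 + 6 \left(4 + 1\right)\right)^{4}} \cdot 85} = \frac{229}{-282 + \frac{\left(-1 + 5 \left(-5 + 6 \cdot 5\right)^{2}\right)^{2}}{\left(-5 + 6 \cdot 5\right)^{4}} \cdot 85} = \frac{229}{-282 + \frac{\left(-1 + 5 \left(-5 + 30\right)^{2}\right)^{2}}{\left(-5 + 30\right)^{4}} \cdot 85} = \frac{229}{-282 + \frac{\left(-1 + 5 \cdot 25^{2}\right)^{2}}{390625} \cdot 85} = \frac{229}{-282 + \left(-1 + 5 \cdot 625\right)^{2} \cdot \frac{1}{390625} \cdot 85} = \frac{229}{-282 + \left(-1 + 3125\right)^{2} \cdot \frac{1}{390625} \cdot 85} = \frac{229}{-282 + 3124^{2} \cdot \frac{1}{390625} \cdot 85} = \frac{229}{-282 + 9759376 \cdot \frac{1}{390625} \cdot 85} = \frac{229}{-282 + \frac{9759376}{390625} \cdot 85} = \frac{229}{-282 + \frac{165909392}{78125}} = \frac{229}{\frac{143878142}{78125}} = 229 \cdot \frac{78125}{143878142} = \frac{17890625}{143878142}$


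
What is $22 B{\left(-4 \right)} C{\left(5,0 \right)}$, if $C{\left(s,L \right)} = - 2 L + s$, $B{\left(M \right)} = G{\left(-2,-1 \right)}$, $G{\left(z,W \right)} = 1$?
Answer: $110$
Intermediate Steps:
$B{\left(M \right)} = 1$
$C{\left(s,L \right)} = s - 2 L$
$22 B{\left(-4 \right)} C{\left(5,0 \right)} = 22 \cdot 1 \left(5 - 0\right) = 22 \left(5 + 0\right) = 22 \cdot 5 = 110$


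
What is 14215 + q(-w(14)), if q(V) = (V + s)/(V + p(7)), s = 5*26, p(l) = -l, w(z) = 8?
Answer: 213103/15 ≈ 14207.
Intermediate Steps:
s = 130
q(V) = (130 + V)/(-7 + V) (q(V) = (V + 130)/(V - 1*7) = (130 + V)/(V - 7) = (130 + V)/(-7 + V))
14215 + q(-w(14)) = 14215 + (130 - 1*8)/(-7 - 1*8) = 14215 + (130 - 8)/(-7 - 8) = 14215 + 122/(-15) = 14215 - 1/15*122 = 14215 - 122/15 = 213103/15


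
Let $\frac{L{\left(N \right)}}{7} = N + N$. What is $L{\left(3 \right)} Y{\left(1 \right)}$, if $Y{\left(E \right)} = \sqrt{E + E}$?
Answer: $42 \sqrt{2} \approx 59.397$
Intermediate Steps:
$L{\left(N \right)} = 14 N$ ($L{\left(N \right)} = 7 \left(N + N\right) = 7 \cdot 2 N = 14 N$)
$Y{\left(E \right)} = \sqrt{2} \sqrt{E}$ ($Y{\left(E \right)} = \sqrt{2 E} = \sqrt{2} \sqrt{E}$)
$L{\left(3 \right)} Y{\left(1 \right)} = 14 \cdot 3 \sqrt{2} \sqrt{1} = 42 \sqrt{2} \cdot 1 = 42 \sqrt{2}$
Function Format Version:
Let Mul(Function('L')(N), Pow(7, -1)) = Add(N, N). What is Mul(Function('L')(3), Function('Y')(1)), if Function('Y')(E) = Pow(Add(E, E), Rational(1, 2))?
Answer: Mul(42, Pow(2, Rational(1, 2))) ≈ 59.397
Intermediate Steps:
Function('L')(N) = Mul(14, N) (Function('L')(N) = Mul(7, Add(N, N)) = Mul(7, Mul(2, N)) = Mul(14, N))
Function('Y')(E) = Mul(Pow(2, Rational(1, 2)), Pow(E, Rational(1, 2))) (Function('Y')(E) = Pow(Mul(2, E), Rational(1, 2)) = Mul(Pow(2, Rational(1, 2)), Pow(E, Rational(1, 2))))
Mul(Function('L')(3), Function('Y')(1)) = Mul(Mul(14, 3), Mul(Pow(2, Rational(1, 2)), Pow(1, Rational(1, 2)))) = Mul(42, Mul(Pow(2, Rational(1, 2)), 1)) = Mul(42, Pow(2, Rational(1, 2)))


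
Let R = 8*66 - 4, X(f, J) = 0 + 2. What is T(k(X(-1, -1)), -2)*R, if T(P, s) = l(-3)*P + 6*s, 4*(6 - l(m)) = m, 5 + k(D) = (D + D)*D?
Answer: 4323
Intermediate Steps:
X(f, J) = 2
k(D) = -5 + 2*D² (k(D) = -5 + (D + D)*D = -5 + (2*D)*D = -5 + 2*D²)
l(m) = 6 - m/4
R = 524 (R = 528 - 4 = 524)
T(P, s) = 6*s + 27*P/4 (T(P, s) = (6 - ¼*(-3))*P + 6*s = (6 + ¾)*P + 6*s = 27*P/4 + 6*s = 6*s + 27*P/4)
T(k(X(-1, -1)), -2)*R = (6*(-2) + 27*(-5 + 2*2²)/4)*524 = (-12 + 27*(-5 + 2*4)/4)*524 = (-12 + 27*(-5 + 8)/4)*524 = (-12 + (27/4)*3)*524 = (-12 + 81/4)*524 = (33/4)*524 = 4323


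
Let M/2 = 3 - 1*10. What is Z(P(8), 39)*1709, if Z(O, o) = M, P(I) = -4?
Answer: -23926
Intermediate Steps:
M = -14 (M = 2*(3 - 1*10) = 2*(3 - 10) = 2*(-7) = -14)
Z(O, o) = -14
Z(P(8), 39)*1709 = -14*1709 = -23926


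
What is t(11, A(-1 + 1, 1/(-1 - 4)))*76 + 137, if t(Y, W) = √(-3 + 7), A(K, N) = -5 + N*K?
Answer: 289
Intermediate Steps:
A(K, N) = -5 + K*N
t(Y, W) = 2 (t(Y, W) = √4 = 2)
t(11, A(-1 + 1, 1/(-1 - 4)))*76 + 137 = 2*76 + 137 = 152 + 137 = 289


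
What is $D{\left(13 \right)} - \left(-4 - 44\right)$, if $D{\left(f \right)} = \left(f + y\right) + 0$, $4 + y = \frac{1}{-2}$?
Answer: $\frac{113}{2} \approx 56.5$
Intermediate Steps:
$y = - \frac{9}{2}$ ($y = -4 + \frac{1}{-2} = -4 - \frac{1}{2} = - \frac{9}{2} \approx -4.5$)
$D{\left(f \right)} = - \frac{9}{2} + f$ ($D{\left(f \right)} = \left(f - \frac{9}{2}\right) + 0 = \left(- \frac{9}{2} + f\right) + 0 = - \frac{9}{2} + f$)
$D{\left(13 \right)} - \left(-4 - 44\right) = \left(- \frac{9}{2} + 13\right) - \left(-4 - 44\right) = \frac{17}{2} - \left(-4 - 44\right) = \frac{17}{2} - -48 = \frac{17}{2} + 48 = \frac{113}{2}$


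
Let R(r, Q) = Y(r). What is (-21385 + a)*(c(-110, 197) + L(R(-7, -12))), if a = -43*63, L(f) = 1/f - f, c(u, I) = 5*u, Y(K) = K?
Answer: 13086484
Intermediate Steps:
R(r, Q) = r
a = -2709
(-21385 + a)*(c(-110, 197) + L(R(-7, -12))) = (-21385 - 2709)*(5*(-110) + (1/(-7) - 1*(-7))) = -24094*(-550 + (-1/7 + 7)) = -24094*(-550 + 48/7) = -24094*(-3802/7) = 13086484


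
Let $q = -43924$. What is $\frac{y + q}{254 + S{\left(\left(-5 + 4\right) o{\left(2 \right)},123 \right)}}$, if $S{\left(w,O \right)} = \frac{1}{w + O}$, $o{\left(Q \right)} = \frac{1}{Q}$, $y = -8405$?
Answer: $- \frac{4273535}{20744} \approx -206.01$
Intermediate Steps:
$S{\left(w,O \right)} = \frac{1}{O + w}$
$\frac{y + q}{254 + S{\left(\left(-5 + 4\right) o{\left(2 \right)},123 \right)}} = \frac{-8405 - 43924}{254 + \frac{1}{123 + \frac{-5 + 4}{2}}} = - \frac{52329}{254 + \frac{1}{123 - \frac{1}{2}}} = - \frac{52329}{254 + \frac{1}{\frac{245}{2}}} = - \frac{52329}{254 + \frac{2}{245}} = - \frac{52329}{\frac{62232}{245}} = \left(-52329\right) \frac{245}{62232} = - \frac{4273535}{20744}$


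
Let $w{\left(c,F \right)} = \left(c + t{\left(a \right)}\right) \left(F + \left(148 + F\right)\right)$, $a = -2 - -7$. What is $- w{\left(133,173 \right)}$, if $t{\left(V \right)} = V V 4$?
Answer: $-115102$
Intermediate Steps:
$a = 5$ ($a = -2 + 7 = 5$)
$t{\left(V \right)} = 4 V^{2}$ ($t{\left(V \right)} = V^{2} \cdot 4 = 4 V^{2}$)
$w{\left(c,F \right)} = \left(100 + c\right) \left(148 + 2 F\right)$ ($w{\left(c,F \right)} = \left(c + 4 \cdot 5^{2}\right) \left(F + \left(148 + F\right)\right) = \left(c + 4 \cdot 25\right) \left(148 + 2 F\right) = \left(c + 100\right) \left(148 + 2 F\right) = \left(100 + c\right) \left(148 + 2 F\right)$)
$- w{\left(133,173 \right)} = - (14800 + 148 \cdot 133 + 200 \cdot 173 + 2 \cdot 173 \cdot 133) = - (14800 + 19684 + 34600 + 46018) = \left(-1\right) 115102 = -115102$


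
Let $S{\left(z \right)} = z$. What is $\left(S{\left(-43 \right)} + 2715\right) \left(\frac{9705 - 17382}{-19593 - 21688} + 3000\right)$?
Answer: $\frac{330929008944}{41281} \approx 8.0165 \cdot 10^{6}$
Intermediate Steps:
$\left(S{\left(-43 \right)} + 2715\right) \left(\frac{9705 - 17382}{-19593 - 21688} + 3000\right) = \left(-43 + 2715\right) \left(\frac{9705 - 17382}{-19593 - 21688} + 3000\right) = 2672 \left(- \frac{7677}{-41281} + 3000\right) = 2672 \left(\left(-7677\right) \left(- \frac{1}{41281}\right) + 3000\right) = 2672 \left(\frac{7677}{41281} + 3000\right) = 2672 \cdot \frac{123850677}{41281} = \frac{330929008944}{41281}$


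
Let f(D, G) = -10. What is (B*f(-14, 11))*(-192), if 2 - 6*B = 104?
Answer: -32640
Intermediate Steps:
B = -17 (B = ⅓ - ⅙*104 = ⅓ - 52/3 = -17)
(B*f(-14, 11))*(-192) = -17*(-10)*(-192) = 170*(-192) = -32640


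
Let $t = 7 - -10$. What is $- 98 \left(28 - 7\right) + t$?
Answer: $-2041$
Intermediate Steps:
$t = 17$ ($t = 7 + 10 = 17$)
$- 98 \left(28 - 7\right) + t = - 98 \left(28 - 7\right) + 17 = \left(-98\right) 21 + 17 = -2058 + 17 = -2041$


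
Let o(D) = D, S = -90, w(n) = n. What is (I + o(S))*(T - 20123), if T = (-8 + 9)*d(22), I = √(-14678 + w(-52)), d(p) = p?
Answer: 1809090 - 20101*I*√14730 ≈ 1.8091e+6 - 2.4396e+6*I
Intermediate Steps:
I = I*√14730 (I = √(-14678 - 52) = √(-14730) = I*√14730 ≈ 121.37*I)
T = 22 (T = (-8 + 9)*22 = 1*22 = 22)
(I + o(S))*(T - 20123) = (I*√14730 - 90)*(22 - 20123) = (-90 + I*√14730)*(-20101) = 1809090 - 20101*I*√14730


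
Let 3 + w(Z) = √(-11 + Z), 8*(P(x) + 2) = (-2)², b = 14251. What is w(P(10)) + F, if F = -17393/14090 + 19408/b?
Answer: -576798693/200796590 + 5*I*√2/2 ≈ -2.8726 + 3.5355*I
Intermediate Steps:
P(x) = -3/2 (P(x) = -2 + (⅛)*(-2)² = -2 + (⅛)*4 = -2 + ½ = -3/2)
w(Z) = -3 + √(-11 + Z)
F = 25591077/200796590 (F = -17393/14090 + 19408/14251 = 25591077/200796590 ≈ 0.12745)
w(P(10)) + F = (-3 + √(-11 - 3/2)) + 25591077/200796590 = (-3 + √(-25/2)) + 25591077/200796590 = (-3 + 5*I*√2/2) + 25591077/200796590 = -576798693/200796590 + 5*I*√2/2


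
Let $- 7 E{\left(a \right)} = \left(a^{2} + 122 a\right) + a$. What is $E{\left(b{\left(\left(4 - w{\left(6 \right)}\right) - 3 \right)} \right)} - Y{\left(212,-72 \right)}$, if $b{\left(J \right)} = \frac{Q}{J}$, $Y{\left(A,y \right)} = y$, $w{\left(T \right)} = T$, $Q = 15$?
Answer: $\frac{864}{7} \approx 123.43$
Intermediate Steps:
$b{\left(J \right)} = \frac{15}{J}$
$E{\left(a \right)} = - \frac{123 a}{7} - \frac{a^{2}}{7}$ ($E{\left(a \right)} = - \frac{\left(a^{2} + 122 a\right) + a}{7} = - \frac{a^{2} + 123 a}{7} = - \frac{123 a}{7} - \frac{a^{2}}{7}$)
$E{\left(b{\left(\left(4 - w{\left(6 \right)}\right) - 3 \right)} \right)} - Y{\left(212,-72 \right)} = - \frac{\frac{15}{\left(4 - 6\right) - 3} \left(123 + \frac{15}{\left(4 - 6\right) - 3}\right)}{7} - -72 = - \frac{\frac{15}{\left(4 - 6\right) - 3} \left(123 + \frac{15}{\left(4 - 6\right) - 3}\right)}{7} + 72 = - \frac{\frac{15}{-2 - 3} \left(123 + \frac{15}{-2 - 3}\right)}{7} + 72 = - \frac{\frac{15}{-5} \left(123 + \frac{15}{-5}\right)}{7} + 72 = - \frac{15 \left(- \frac{1}{5}\right) \left(123 + 15 \left(- \frac{1}{5}\right)\right)}{7} + 72 = \left(- \frac{1}{7}\right) \left(-3\right) \left(123 - 3\right) + 72 = \left(- \frac{1}{7}\right) \left(-3\right) 120 + 72 = \frac{360}{7} + 72 = \frac{864}{7}$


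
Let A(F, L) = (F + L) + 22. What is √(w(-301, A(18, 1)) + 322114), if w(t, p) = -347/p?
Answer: √541459407/41 ≈ 567.54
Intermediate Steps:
A(F, L) = 22 + F + L
√(w(-301, A(18, 1)) + 322114) = √(-347/(22 + 18 + 1) + 322114) = √(-347/41 + 322114) = √(13206327/41) = √541459407/41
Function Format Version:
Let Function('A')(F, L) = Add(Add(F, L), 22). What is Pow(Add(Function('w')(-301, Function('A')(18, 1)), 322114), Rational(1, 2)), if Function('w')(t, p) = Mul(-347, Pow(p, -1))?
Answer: Mul(Rational(1, 41), Pow(541459407, Rational(1, 2))) ≈ 567.54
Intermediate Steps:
Function('A')(F, L) = Add(22, F, L)
Pow(Add(Function('w')(-301, Function('A')(18, 1)), 322114), Rational(1, 2)) = Pow(Add(Mul(-347, Pow(Add(22, 18, 1), -1)), 322114), Rational(1, 2)) = Pow(Add(Mul(-347, Pow(41, -1)), 322114), Rational(1, 2)) = Pow(Add(Mul(-347, Rational(1, 41)), 322114), Rational(1, 2)) = Pow(Add(Rational(-347, 41), 322114), Rational(1, 2)) = Pow(Rational(13206327, 41), Rational(1, 2)) = Mul(Rational(1, 41), Pow(541459407, Rational(1, 2)))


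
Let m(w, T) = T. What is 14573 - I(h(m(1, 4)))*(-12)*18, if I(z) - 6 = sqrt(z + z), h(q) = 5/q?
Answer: 15869 + 108*sqrt(10) ≈ 16211.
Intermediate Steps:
I(z) = 6 + sqrt(2)*sqrt(z) (I(z) = 6 + sqrt(z + z) = 6 + sqrt(2*z) = 6 + sqrt(2)*sqrt(z))
14573 - I(h(m(1, 4)))*(-12)*18 = 14573 - (6 + sqrt(2)*sqrt(5/4))*(-12)*18 = 14573 - (6 + sqrt(2)*(sqrt(5)/2))*(-12)*18 = 14573 - (6 + sqrt(10)/2)*(-12)*18 = 14573 - (-72 - 6*sqrt(10))*18 = 14573 - (-1296 - 108*sqrt(10)) = 14573 + (1296 + 108*sqrt(10)) = 15869 + 108*sqrt(10)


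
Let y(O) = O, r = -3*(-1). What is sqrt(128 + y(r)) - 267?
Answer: -267 + sqrt(131) ≈ -255.55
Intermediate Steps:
r = 3
sqrt(128 + y(r)) - 267 = sqrt(128 + 3) - 267 = sqrt(131) - 267 = -267 + sqrt(131)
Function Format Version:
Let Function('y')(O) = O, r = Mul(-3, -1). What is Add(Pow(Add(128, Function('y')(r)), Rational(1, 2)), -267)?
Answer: Add(-267, Pow(131, Rational(1, 2))) ≈ -255.55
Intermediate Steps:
r = 3
Add(Pow(Add(128, Function('y')(r)), Rational(1, 2)), -267) = Add(Pow(Add(128, 3), Rational(1, 2)), -267) = Add(Pow(131, Rational(1, 2)), -267) = Add(-267, Pow(131, Rational(1, 2)))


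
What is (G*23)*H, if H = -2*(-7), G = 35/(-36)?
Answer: -5635/18 ≈ -313.06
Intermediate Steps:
G = -35/36 (G = 35*(-1/36) = -35/36 ≈ -0.97222)
H = 14
(G*23)*H = -35/36*23*14 = -805/36*14 = -5635/18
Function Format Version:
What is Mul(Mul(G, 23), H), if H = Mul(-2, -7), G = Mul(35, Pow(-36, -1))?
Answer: Rational(-5635, 18) ≈ -313.06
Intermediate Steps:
G = Rational(-35, 36) (G = Mul(35, Rational(-1, 36)) = Rational(-35, 36) ≈ -0.97222)
H = 14
Mul(Mul(G, 23), H) = Mul(Mul(Rational(-35, 36), 23), 14) = Mul(Rational(-805, 36), 14) = Rational(-5635, 18)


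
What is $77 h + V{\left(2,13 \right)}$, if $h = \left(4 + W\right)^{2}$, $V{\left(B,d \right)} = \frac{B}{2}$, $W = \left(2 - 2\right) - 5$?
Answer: $78$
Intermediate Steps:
$W = -5$ ($W = 0 - 5 = -5$)
$V{\left(B,d \right)} = \frac{B}{2}$ ($V{\left(B,d \right)} = B \frac{1}{2} = \frac{B}{2}$)
$h = 1$ ($h = \left(4 - 5\right)^{2} = \left(-1\right)^{2} = 1$)
$77 h + V{\left(2,13 \right)} = 77 \cdot 1 + \frac{1}{2} \cdot 2 = 77 + 1 = 78$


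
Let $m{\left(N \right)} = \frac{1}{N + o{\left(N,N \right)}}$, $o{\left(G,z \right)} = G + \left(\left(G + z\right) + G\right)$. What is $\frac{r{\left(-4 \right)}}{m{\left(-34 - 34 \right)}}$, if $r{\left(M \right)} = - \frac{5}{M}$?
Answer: $-425$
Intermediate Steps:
$o{\left(G,z \right)} = z + 3 G$ ($o{\left(G,z \right)} = G + \left(z + 2 G\right) = z + 3 G$)
$m{\left(N \right)} = \frac{1}{5 N}$ ($m{\left(N \right)} = \frac{1}{N + \left(N + 3 N\right)} = \frac{1}{N + 4 N} = \frac{1}{5 N}$)
$\frac{r{\left(-4 \right)}}{m{\left(-34 - 34 \right)}} = \frac{\left(-5\right) \frac{1}{-4}}{\frac{1}{5} \frac{1}{-34 - 34}} = \frac{\left(-5\right) \left(- \frac{1}{4}\right)}{\frac{1}{5} \frac{1}{-68}} = \frac{5}{4 \cdot \frac{1}{5} \left(- \frac{1}{68}\right)} = \frac{5}{4 \left(- \frac{1}{340}\right)} = \frac{5}{4} \left(-340\right) = -425$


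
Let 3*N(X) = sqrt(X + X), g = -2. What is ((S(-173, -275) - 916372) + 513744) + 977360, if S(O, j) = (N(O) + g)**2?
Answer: 5172278/9 - 4*I*sqrt(346)/3 ≈ 5.747e+5 - 24.801*I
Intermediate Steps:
N(X) = sqrt(2)*sqrt(X)/3 (N(X) = sqrt(X + X)/3 = sqrt(2*X)/3 = (sqrt(2)*sqrt(X))/3 = sqrt(2)*sqrt(X)/3)
S(O, j) = (-2 + sqrt(2)*sqrt(O)/3)**2 (S(O, j) = (sqrt(2)*sqrt(O)/3 - 2)**2 = (-2 + sqrt(2)*sqrt(O)/3)**2)
((S(-173, -275) - 916372) + 513744) + 977360 = (((-6 + sqrt(2)*sqrt(-173))**2/9 - 916372) + 513744) + 977360 = (((-6 + sqrt(2)*(I*sqrt(173)))**2/9 - 916372) + 513744) + 977360 = (((-6 + I*sqrt(346))**2/9 - 916372) + 513744) + 977360 = ((-916372 + (-6 + I*sqrt(346))**2/9) + 513744) + 977360 = (-402628 + (-6 + I*sqrt(346))**2/9) + 977360 = 574732 + (-6 + I*sqrt(346))**2/9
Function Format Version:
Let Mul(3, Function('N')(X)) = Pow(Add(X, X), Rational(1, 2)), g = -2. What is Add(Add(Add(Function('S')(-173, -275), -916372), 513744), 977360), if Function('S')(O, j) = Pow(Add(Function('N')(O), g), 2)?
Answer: Add(Rational(5172278, 9), Mul(Rational(-4, 3), I, Pow(346, Rational(1, 2)))) ≈ Add(5.7470e+5, Mul(-24.801, I))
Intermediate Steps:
Function('N')(X) = Mul(Rational(1, 3), Pow(2, Rational(1, 2)), Pow(X, Rational(1, 2))) (Function('N')(X) = Mul(Rational(1, 3), Pow(Add(X, X), Rational(1, 2))) = Mul(Rational(1, 3), Pow(Mul(2, X), Rational(1, 2))) = Mul(Rational(1, 3), Mul(Pow(2, Rational(1, 2)), Pow(X, Rational(1, 2)))) = Mul(Rational(1, 3), Pow(2, Rational(1, 2)), Pow(X, Rational(1, 2))))
Function('S')(O, j) = Pow(Add(-2, Mul(Rational(1, 3), Pow(2, Rational(1, 2)), Pow(O, Rational(1, 2)))), 2) (Function('S')(O, j) = Pow(Add(Mul(Rational(1, 3), Pow(2, Rational(1, 2)), Pow(O, Rational(1, 2))), -2), 2) = Pow(Add(-2, Mul(Rational(1, 3), Pow(2, Rational(1, 2)), Pow(O, Rational(1, 2)))), 2))
Add(Add(Add(Function('S')(-173, -275), -916372), 513744), 977360) = Add(Add(Add(Mul(Rational(1, 9), Pow(Add(-6, Mul(Pow(2, Rational(1, 2)), Pow(-173, Rational(1, 2)))), 2)), -916372), 513744), 977360) = Add(Add(Add(Mul(Rational(1, 9), Pow(Add(-6, Mul(Pow(2, Rational(1, 2)), Mul(I, Pow(173, Rational(1, 2))))), 2)), -916372), 513744), 977360) = Add(Add(Add(Mul(Rational(1, 9), Pow(Add(-6, Mul(I, Pow(346, Rational(1, 2)))), 2)), -916372), 513744), 977360) = Add(Add(Add(-916372, Mul(Rational(1, 9), Pow(Add(-6, Mul(I, Pow(346, Rational(1, 2)))), 2))), 513744), 977360) = Add(Add(-402628, Mul(Rational(1, 9), Pow(Add(-6, Mul(I, Pow(346, Rational(1, 2)))), 2))), 977360) = Add(574732, Mul(Rational(1, 9), Pow(Add(-6, Mul(I, Pow(346, Rational(1, 2)))), 2)))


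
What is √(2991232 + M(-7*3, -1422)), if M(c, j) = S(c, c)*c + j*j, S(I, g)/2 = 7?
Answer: √5013022 ≈ 2239.0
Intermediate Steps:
S(I, g) = 14 (S(I, g) = 2*7 = 14)
M(c, j) = j² + 14*c (M(c, j) = 14*c + j*j = 14*c + j² = j² + 14*c)
√(2991232 + M(-7*3, -1422)) = √(2991232 + ((-1422)² + 14*(-7*3))) = √(2991232 + (2022084 + 14*(-21))) = √(2991232 + (2022084 - 294)) = √(2991232 + 2021790) = √5013022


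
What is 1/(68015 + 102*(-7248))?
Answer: -1/671281 ≈ -1.4897e-6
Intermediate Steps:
1/(68015 + 102*(-7248)) = 1/(68015 - 739296) = 1/(-671281) = -1/671281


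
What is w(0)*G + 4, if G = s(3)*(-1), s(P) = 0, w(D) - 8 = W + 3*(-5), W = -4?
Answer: 4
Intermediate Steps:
w(D) = -11 (w(D) = 8 + (-4 + 3*(-5)) = 8 + (-4 - 15) = 8 - 19 = -11)
G = 0 (G = 0*(-1) = 0)
w(0)*G + 4 = -11*0 + 4 = 0 + 4 = 4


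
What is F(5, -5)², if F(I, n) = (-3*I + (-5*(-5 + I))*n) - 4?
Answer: 361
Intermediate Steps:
F(I, n) = -4 - 3*I + n*(25 - 5*I) (F(I, n) = (-3*I + (25 - 5*I)*n) - 4 = (-3*I + n*(25 - 5*I)) - 4 = -4 - 3*I + n*(25 - 5*I))
F(5, -5)² = (-4 - 3*5 + 25*(-5) - 5*5*(-5))² = (-4 - 15 - 125 + 125)² = (-19)² = 361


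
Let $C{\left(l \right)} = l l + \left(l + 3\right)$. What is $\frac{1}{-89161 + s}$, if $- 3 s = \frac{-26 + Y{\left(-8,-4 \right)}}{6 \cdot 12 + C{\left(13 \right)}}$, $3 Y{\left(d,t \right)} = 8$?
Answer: $- \frac{2313}{206229323} \approx -1.1216 \cdot 10^{-5}$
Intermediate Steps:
$C{\left(l \right)} = 3 + l + l^{2}$ ($C{\left(l \right)} = l^{2} + \left(3 + l\right) = 3 + l + l^{2}$)
$Y{\left(d,t \right)} = \frac{8}{3}$ ($Y{\left(d,t \right)} = \frac{1}{3} \cdot 8 = \frac{8}{3}$)
$s = \frac{70}{2313}$ ($s = - \frac{\left(-26 + \frac{8}{3}\right) \frac{1}{6 \cdot 12 + \left(3 + 13 + 13^{2}\right)}}{3} = - \frac{\left(- \frac{70}{3}\right) \frac{1}{72 + \left(3 + 13 + 169\right)}}{3} = - \frac{\left(- \frac{70}{3}\right) \frac{1}{72 + 185}}{3} = - \frac{\left(- \frac{70}{3}\right) \frac{1}{257}}{3} = \left(- \frac{1}{3}\right) \left(- \frac{70}{771}\right) = \frac{70}{2313} \approx 0.030264$)
$\frac{1}{-89161 + s} = \frac{1}{-89161 + \frac{70}{2313}} = \frac{1}{- \frac{206229323}{2313}} = - \frac{2313}{206229323}$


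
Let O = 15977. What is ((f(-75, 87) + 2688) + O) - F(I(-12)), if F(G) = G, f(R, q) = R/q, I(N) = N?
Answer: 541608/29 ≈ 18676.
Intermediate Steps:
((f(-75, 87) + 2688) + O) - F(I(-12)) = ((-75/87 + 2688) + 15977) - 1*(-12) = ((-75*1/87 + 2688) + 15977) + 12 = ((-25/29 + 2688) + 15977) + 12 = (77927/29 + 15977) + 12 = 541260/29 + 12 = 541608/29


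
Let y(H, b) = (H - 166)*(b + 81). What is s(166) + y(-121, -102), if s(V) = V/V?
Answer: 6028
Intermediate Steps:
s(V) = 1
y(H, b) = (-166 + H)*(81 + b)
s(166) + y(-121, -102) = 1 + (-13446 - 166*(-102) + 81*(-121) - 121*(-102)) = 1 + (-13446 + 16932 - 9801 + 12342) = 1 + 6027 = 6028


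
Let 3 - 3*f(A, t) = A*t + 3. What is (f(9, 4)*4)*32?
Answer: -1536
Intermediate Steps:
f(A, t) = -A*t/3 (f(A, t) = 1 - (A*t + 3)/3 = 1 - (3 + A*t)/3 = 1 + (-1 - A*t/3) = -A*t/3)
(f(9, 4)*4)*32 = (-⅓*9*4*4)*32 = -12*4*32 = -48*32 = -1536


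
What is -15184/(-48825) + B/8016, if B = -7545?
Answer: -82223227/130460400 ≈ -0.63025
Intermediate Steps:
-15184/(-48825) + B/8016 = -15184/(-48825) - 7545/8016 = -15184*(-1/48825) - 7545*1/8016 = 15184/48825 - 2515/2672 = -82223227/130460400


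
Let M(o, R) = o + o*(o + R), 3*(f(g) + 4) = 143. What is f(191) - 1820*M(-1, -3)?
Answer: -16249/3 ≈ -5416.3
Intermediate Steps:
f(g) = 131/3 (f(g) = -4 + (⅓)*143 = -4 + 143/3 = 131/3)
M(o, R) = o + o*(R + o)
f(191) - 1820*M(-1, -3) = 131/3 - (-1820)*(1 - 3 - 1) = 131/3 - (-1820)*(-3) = 131/3 - 1820*3 = 131/3 - 5460 = -16249/3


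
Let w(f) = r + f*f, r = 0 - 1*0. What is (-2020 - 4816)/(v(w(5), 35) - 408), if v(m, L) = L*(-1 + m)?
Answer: -1709/108 ≈ -15.824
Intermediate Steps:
r = 0 (r = 0 + 0 = 0)
w(f) = f**2 (w(f) = 0 + f*f = 0 + f**2 = f**2)
(-2020 - 4816)/(v(w(5), 35) - 408) = (-2020 - 4816)/(35*(-1 + 5**2) - 408) = -6836/(35*(-1 + 25) - 408) = -6836/(35*24 - 408) = -6836/(840 - 408) = -6836/432 = -6836*1/432 = -1709/108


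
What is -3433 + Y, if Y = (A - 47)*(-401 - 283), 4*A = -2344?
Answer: 429539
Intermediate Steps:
A = -586 (A = (¼)*(-2344) = -586)
Y = 432972 (Y = (-586 - 47)*(-401 - 283) = -633*(-684) = 432972)
-3433 + Y = -3433 + 432972 = 429539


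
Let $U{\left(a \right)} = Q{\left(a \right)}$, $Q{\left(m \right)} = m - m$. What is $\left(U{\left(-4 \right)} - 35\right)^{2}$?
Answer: $1225$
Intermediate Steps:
$Q{\left(m \right)} = 0$
$U{\left(a \right)} = 0$
$\left(U{\left(-4 \right)} - 35\right)^{2} = \left(0 - 35\right)^{2} = \left(-35\right)^{2} = 1225$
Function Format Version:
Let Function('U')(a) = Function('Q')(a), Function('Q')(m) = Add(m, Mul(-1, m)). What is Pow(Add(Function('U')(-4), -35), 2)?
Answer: 1225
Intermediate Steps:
Function('Q')(m) = 0
Function('U')(a) = 0
Pow(Add(Function('U')(-4), -35), 2) = Pow(Add(0, -35), 2) = Pow(-35, 2) = 1225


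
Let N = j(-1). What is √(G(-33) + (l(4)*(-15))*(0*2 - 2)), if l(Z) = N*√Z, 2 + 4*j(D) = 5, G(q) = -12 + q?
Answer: 0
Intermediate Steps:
j(D) = ¾ (j(D) = -½ + (¼)*5 = -½ + 5/4 = ¾)
N = ¾ ≈ 0.75000
l(Z) = 3*√Z/4
√(G(-33) + (l(4)*(-15))*(0*2 - 2)) = √((-12 - 33) + ((3*√4/4)*(-15))*(0*2 - 2)) = √(-45 + (((¾)*2)*(-15))*(0 - 2)) = √(-45 + ((3/2)*(-15))*(-2)) = √(-45 - 45/2*(-2)) = √(-45 + 45) = √0 = 0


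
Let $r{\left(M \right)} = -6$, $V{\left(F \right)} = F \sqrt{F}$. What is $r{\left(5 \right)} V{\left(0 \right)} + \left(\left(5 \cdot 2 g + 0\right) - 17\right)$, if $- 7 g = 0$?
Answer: $-17$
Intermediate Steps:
$g = 0$ ($g = \left(- \frac{1}{7}\right) 0 = 0$)
$V{\left(F \right)} = F^{\frac{3}{2}}$
$r{\left(5 \right)} V{\left(0 \right)} + \left(\left(5 \cdot 2 g + 0\right) - 17\right) = - 6 \cdot 0^{\frac{3}{2}} - \left(17 - 5 \cdot 2 \cdot 0\right) = \left(-6\right) 0 + \left(\left(10 \cdot 0 + 0\right) - 17\right) = 0 + \left(\left(0 + 0\right) - 17\right) = 0 + \left(0 - 17\right) = 0 - 17 = -17$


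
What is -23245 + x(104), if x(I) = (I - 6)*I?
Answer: -13053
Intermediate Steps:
x(I) = I*(-6 + I) (x(I) = (-6 + I)*I = I*(-6 + I))
-23245 + x(104) = -23245 + 104*(-6 + 104) = -23245 + 104*98 = -23245 + 10192 = -13053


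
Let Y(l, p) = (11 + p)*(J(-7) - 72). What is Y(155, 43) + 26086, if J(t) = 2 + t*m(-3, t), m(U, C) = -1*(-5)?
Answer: 20416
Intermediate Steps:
m(U, C) = 5
J(t) = 2 + 5*t (J(t) = 2 + t*5 = 2 + 5*t)
Y(l, p) = -1155 - 105*p (Y(l, p) = (11 + p)*((2 + 5*(-7)) - 72) = (11 + p)*((2 - 35) - 72) = (11 + p)*(-33 - 72) = (11 + p)*(-105) = -1155 - 105*p)
Y(155, 43) + 26086 = (-1155 - 105*43) + 26086 = (-1155 - 4515) + 26086 = -5670 + 26086 = 20416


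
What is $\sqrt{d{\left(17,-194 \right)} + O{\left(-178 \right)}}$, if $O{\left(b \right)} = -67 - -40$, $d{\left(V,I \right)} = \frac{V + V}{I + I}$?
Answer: $\frac{i \sqrt{1019470}}{194} \approx 5.2046 i$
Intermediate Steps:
$d{\left(V,I \right)} = \frac{V}{I}$ ($d{\left(V,I \right)} = \frac{2 V}{2 I} = 2 V \frac{1}{2 I} = \frac{V}{I}$)
$O{\left(b \right)} = -27$ ($O{\left(b \right)} = -67 + 40 = -27$)
$\sqrt{d{\left(17,-194 \right)} + O{\left(-178 \right)}} = \sqrt{\frac{17}{-194} - 27} = \sqrt{17 \left(- \frac{1}{194}\right) - 27} = \sqrt{- \frac{17}{194} - 27} = \sqrt{- \frac{5255}{194}} = \frac{i \sqrt{1019470}}{194}$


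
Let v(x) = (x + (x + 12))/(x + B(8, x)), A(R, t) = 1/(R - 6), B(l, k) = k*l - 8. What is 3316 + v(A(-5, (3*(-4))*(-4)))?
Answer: 321522/97 ≈ 3314.7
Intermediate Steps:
B(l, k) = -8 + k*l
A(R, t) = 1/(-6 + R)
v(x) = (12 + 2*x)/(-8 + 9*x) (v(x) = (x + (x + 12))/(x + (-8 + x*8)) = (x + (12 + x))/(x + (-8 + 8*x)) = (12 + 2*x)/(-8 + 9*x))
3316 + v(A(-5, (3*(-4))*(-4))) = 3316 + 2*(6 + 1/(-6 - 5))/(-8 + 9/(-6 - 5)) = 3316 + 2*(6 + 1/(-11))/(-8 + 9/(-11)) = 3316 + 2*(6 - 1/11)/(-8 + 9*(-1/11)) = 3316 + 2*(65/11)/(-8 - 9/11) = 3316 + 2*(65/11)/(-97/11) = 3316 + 2*(-11/97)*(65/11) = 3316 - 130/97 = 321522/97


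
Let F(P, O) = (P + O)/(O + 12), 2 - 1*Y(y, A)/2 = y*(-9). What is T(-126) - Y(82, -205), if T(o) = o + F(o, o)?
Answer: -30472/19 ≈ -1603.8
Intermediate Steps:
Y(y, A) = 4 + 18*y (Y(y, A) = 4 - 2*y*(-9) = 4 - (-18)*y = 4 + 18*y)
F(P, O) = (O + P)/(12 + O)
T(o) = o + 2*o/(12 + o) (T(o) = o + (o + o)/(12 + o) = o + (2*o)/(12 + o) = o + 2*o/(12 + o))
T(-126) - Y(82, -205) = -126*(14 - 126)/(12 - 126) - (4 + 18*82) = -126*(-112)/(-114) - (4 + 1476) = -126*(-1/114)*(-112) - 1*1480 = -2352/19 - 1480 = -30472/19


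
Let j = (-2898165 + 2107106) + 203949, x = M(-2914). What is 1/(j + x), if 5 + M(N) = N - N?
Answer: -1/587115 ≈ -1.7032e-6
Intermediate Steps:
M(N) = -5 (M(N) = -5 + (N - N) = -5 + 0 = -5)
x = -5
j = -587110 (j = -791059 + 203949 = -587110)
1/(j + x) = 1/(-587110 - 5) = 1/(-587115) = -1/587115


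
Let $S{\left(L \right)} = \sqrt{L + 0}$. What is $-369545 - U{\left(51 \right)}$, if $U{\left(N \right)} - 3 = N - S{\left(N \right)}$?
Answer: $-369599 + \sqrt{51} \approx -3.6959 \cdot 10^{5}$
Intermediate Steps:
$S{\left(L \right)} = \sqrt{L}$
$U{\left(N \right)} = 3 + N - \sqrt{N}$ ($U{\left(N \right)} = 3 - \left(\sqrt{N} - N\right) = 3 + N - \sqrt{N}$)
$-369545 - U{\left(51 \right)} = -369545 - \left(3 + 51 - \sqrt{51}\right) = -369545 - \left(54 - \sqrt{51}\right) = -369599 + \sqrt{51}$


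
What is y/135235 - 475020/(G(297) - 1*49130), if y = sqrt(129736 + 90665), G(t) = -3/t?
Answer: 47026980/4863871 + 9*sqrt(2721)/135235 ≈ 9.6721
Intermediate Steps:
y = 9*sqrt(2721) (y = sqrt(220401) = 9*sqrt(2721) ≈ 469.47)
y/135235 - 475020/(G(297) - 1*49130) = (9*sqrt(2721))/135235 - 475020/(-3/297 - 1*49130) = (9*sqrt(2721))*(1/135235) - 475020/(-3*1/297 - 49130) = 9*sqrt(2721)/135235 - 475020/(-1/99 - 49130) = 9*sqrt(2721)/135235 - 475020/(-4863871/99) = 9*sqrt(2721)/135235 - 475020*(-99/4863871) = 9*sqrt(2721)/135235 + 47026980/4863871 = 47026980/4863871 + 9*sqrt(2721)/135235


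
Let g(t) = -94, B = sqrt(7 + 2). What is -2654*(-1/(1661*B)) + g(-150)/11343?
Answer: 3292880/6280241 ≈ 0.52432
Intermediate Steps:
B = 3 (B = sqrt(9) = 3)
-2654*(-1/(1661*B)) + g(-150)/11343 = -2654/((-1661*3)) - 94/11343 = -2654/(-4983) - 94*1/11343 = -2654*(-1/4983) - 94/11343 = 2654/4983 - 94/11343 = 3292880/6280241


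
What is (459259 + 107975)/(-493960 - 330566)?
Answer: -31513/45807 ≈ -0.68795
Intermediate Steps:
(459259 + 107975)/(-493960 - 330566) = 567234/(-824526) = 567234*(-1/824526) = -31513/45807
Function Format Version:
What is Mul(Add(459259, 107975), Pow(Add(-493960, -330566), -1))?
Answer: Rational(-31513, 45807) ≈ -0.68795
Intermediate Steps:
Mul(Add(459259, 107975), Pow(Add(-493960, -330566), -1)) = Mul(567234, Pow(-824526, -1)) = Mul(567234, Rational(-1, 824526)) = Rational(-31513, 45807)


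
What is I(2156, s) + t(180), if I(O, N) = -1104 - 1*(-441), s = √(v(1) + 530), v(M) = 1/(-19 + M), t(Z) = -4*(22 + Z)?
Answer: -1471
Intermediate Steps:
t(Z) = -88 - 4*Z
s = √19078/6 (s = √(1/(-19 + 1) + 530) = √(1/(-18) + 530) = √(-1/18 + 530) = √(9539/18) = √19078/6 ≈ 23.021)
I(O, N) = -663 (I(O, N) = -1104 + 441 = -663)
I(2156, s) + t(180) = -663 + (-88 - 4*180) = -663 + (-88 - 720) = -663 - 808 = -1471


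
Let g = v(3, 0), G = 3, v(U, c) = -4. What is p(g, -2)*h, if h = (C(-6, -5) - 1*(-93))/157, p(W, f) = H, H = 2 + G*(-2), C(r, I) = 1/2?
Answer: -374/157 ≈ -2.3822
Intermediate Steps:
C(r, I) = ½
g = -4
H = -4 (H = 2 + 3*(-2) = 2 - 6 = -4)
p(W, f) = -4
h = 187/314 (h = (½ - 1*(-93))/157 = (½ + 93)*(1/157) = (187/2)*(1/157) = 187/314 ≈ 0.59554)
p(g, -2)*h = -4*187/314 = -374/157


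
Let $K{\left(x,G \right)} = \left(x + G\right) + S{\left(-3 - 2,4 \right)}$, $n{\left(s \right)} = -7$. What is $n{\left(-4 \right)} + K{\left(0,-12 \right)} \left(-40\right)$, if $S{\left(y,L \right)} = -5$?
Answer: $673$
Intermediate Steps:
$K{\left(x,G \right)} = -5 + G + x$ ($K{\left(x,G \right)} = \left(x + G\right) - 5 = \left(G + x\right) - 5 = -5 + G + x$)
$n{\left(-4 \right)} + K{\left(0,-12 \right)} \left(-40\right) = -7 + \left(-5 - 12 + 0\right) \left(-40\right) = -7 - -680 = -7 + 680 = 673$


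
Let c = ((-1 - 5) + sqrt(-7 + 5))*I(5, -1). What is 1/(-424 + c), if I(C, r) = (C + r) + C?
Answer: -239/114323 - 9*I*sqrt(2)/228646 ≈ -0.0020906 - 5.5666e-5*I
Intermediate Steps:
I(C, r) = r + 2*C
c = -54 + 9*I*sqrt(2) (c = ((-1 - 5) + sqrt(-7 + 5))*(-1 + 2*5) = (-6 + sqrt(-2))*(-1 + 10) = (-6 + I*sqrt(2))*9 = -54 + 9*I*sqrt(2) ≈ -54.0 + 12.728*I)
1/(-424 + c) = 1/(-424 + (-54 + 9*I*sqrt(2))) = 1/(-478 + 9*I*sqrt(2))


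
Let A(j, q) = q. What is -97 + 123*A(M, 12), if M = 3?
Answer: 1379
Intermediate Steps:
-97 + 123*A(M, 12) = -97 + 123*12 = -97 + 1476 = 1379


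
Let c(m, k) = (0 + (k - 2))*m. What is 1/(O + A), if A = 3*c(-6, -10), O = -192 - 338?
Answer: -1/314 ≈ -0.0031847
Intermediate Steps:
c(m, k) = m*(-2 + k) (c(m, k) = (0 + (-2 + k))*m = (-2 + k)*m = m*(-2 + k))
O = -530
A = 216 (A = 3*(-6*(-2 - 10)) = 3*(-6*(-12)) = 3*72 = 216)
1/(O + A) = 1/(-530 + 216) = 1/(-314) = -1/314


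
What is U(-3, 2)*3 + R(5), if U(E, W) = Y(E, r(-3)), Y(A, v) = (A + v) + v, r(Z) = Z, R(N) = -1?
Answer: -28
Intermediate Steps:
Y(A, v) = A + 2*v
U(E, W) = -6 + E (U(E, W) = E + 2*(-3) = E - 6 = -6 + E)
U(-3, 2)*3 + R(5) = (-6 - 3)*3 - 1 = -9*3 - 1 = -27 - 1 = -28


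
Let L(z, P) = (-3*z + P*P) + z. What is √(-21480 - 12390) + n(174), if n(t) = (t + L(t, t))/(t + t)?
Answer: 173/2 + I*√33870 ≈ 86.5 + 184.04*I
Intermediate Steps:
L(z, P) = P² - 2*z (L(z, P) = (-3*z + P²) + z = (P² - 3*z) + z = P² - 2*z)
n(t) = (t² - t)/(2*t) (n(t) = (t + (t² - 2*t))/(t + t) = (t² - t)/((2*t)) = (t² - t)*(1/(2*t)) = (t² - t)/(2*t))
√(-21480 - 12390) + n(174) = √(-21480 - 12390) + (-½ + (½)*174) = √(-33870) + (-½ + 87) = I*√33870 + 173/2 = 173/2 + I*√33870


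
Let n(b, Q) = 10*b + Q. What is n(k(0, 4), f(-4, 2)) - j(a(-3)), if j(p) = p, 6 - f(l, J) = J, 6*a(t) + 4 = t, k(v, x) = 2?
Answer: 151/6 ≈ 25.167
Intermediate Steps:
a(t) = -2/3 + t/6
f(l, J) = 6 - J
n(b, Q) = Q + 10*b
n(k(0, 4), f(-4, 2)) - j(a(-3)) = ((6 - 1*2) + 10*2) - (-2/3 + (1/6)*(-3)) = ((6 - 2) + 20) - (-2/3 - 1/2) = (4 + 20) - 1*(-7/6) = 24 + 7/6 = 151/6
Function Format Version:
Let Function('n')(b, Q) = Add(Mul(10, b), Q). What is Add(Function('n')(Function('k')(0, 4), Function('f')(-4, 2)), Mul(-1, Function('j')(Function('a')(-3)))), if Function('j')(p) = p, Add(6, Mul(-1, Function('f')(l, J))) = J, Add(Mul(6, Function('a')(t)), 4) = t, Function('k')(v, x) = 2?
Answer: Rational(151, 6) ≈ 25.167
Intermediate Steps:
Function('a')(t) = Add(Rational(-2, 3), Mul(Rational(1, 6), t))
Function('f')(l, J) = Add(6, Mul(-1, J))
Function('n')(b, Q) = Add(Q, Mul(10, b))
Add(Function('n')(Function('k')(0, 4), Function('f')(-4, 2)), Mul(-1, Function('j')(Function('a')(-3)))) = Add(Add(Add(6, Mul(-1, 2)), Mul(10, 2)), Mul(-1, Add(Rational(-2, 3), Mul(Rational(1, 6), -3)))) = Add(Add(Add(6, -2), 20), Mul(-1, Add(Rational(-2, 3), Rational(-1, 2)))) = Add(Add(4, 20), Mul(-1, Rational(-7, 6))) = Add(24, Rational(7, 6)) = Rational(151, 6)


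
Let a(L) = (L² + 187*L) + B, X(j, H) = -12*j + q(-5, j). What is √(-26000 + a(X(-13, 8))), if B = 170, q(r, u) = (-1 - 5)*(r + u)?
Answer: √93234 ≈ 305.34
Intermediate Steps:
q(r, u) = -6*r - 6*u (q(r, u) = -6*(r + u) = -6*r - 6*u)
X(j, H) = 30 - 18*j (X(j, H) = -12*j + (-6*(-5) - 6*j) = -12*j + (30 - 6*j) = 30 - 18*j)
a(L) = 170 + L² + 187*L (a(L) = (L² + 187*L) + 170 = 170 + L² + 187*L)
√(-26000 + a(X(-13, 8))) = √(-26000 + (170 + (30 - 18*(-13))² + 187*(30 - 18*(-13)))) = √(-26000 + (170 + (30 + 234)² + 187*(30 + 234))) = √(-26000 + (170 + 264² + 187*264)) = √(-26000 + (170 + 69696 + 49368)) = √(-26000 + 119234) = √93234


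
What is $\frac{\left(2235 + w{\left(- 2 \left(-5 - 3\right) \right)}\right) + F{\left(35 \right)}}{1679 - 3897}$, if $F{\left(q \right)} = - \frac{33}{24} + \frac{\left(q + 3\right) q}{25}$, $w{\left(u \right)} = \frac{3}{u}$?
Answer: $- \frac{182961}{177440} \approx -1.0311$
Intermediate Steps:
$F{\left(q \right)} = - \frac{11}{8} + \frac{q \left(3 + q\right)}{25}$ ($F{\left(q \right)} = \left(-33\right) \frac{1}{24} + \left(3 + q\right) q \frac{1}{25} = - \frac{11}{8} + q \left(3 + q\right) \frac{1}{25} = - \frac{11}{8} + \frac{q \left(3 + q\right)}{25}$)
$\frac{\left(2235 + w{\left(- 2 \left(-5 - 3\right) \right)}\right) + F{\left(35 \right)}}{1679 - 3897} = \frac{\left(2235 + \frac{3}{\left(-2\right) \left(-5 - 3\right)}\right) + \left(- \frac{11}{8} + \frac{35^{2}}{25} + \frac{3}{25} \cdot 35\right)}{1679 - 3897} = \frac{\left(2235 + \frac{3}{\left(-2\right) \left(-8\right)}\right) + \left(- \frac{11}{8} + \frac{1}{25} \cdot 1225 + \frac{21}{5}\right)}{-2218} = \left(\left(2235 + \frac{3}{16}\right) + \left(- \frac{11}{8} + 49 + \frac{21}{5}\right)\right) \left(- \frac{1}{2218}\right) = \left(\left(2235 + 3 \cdot \frac{1}{16}\right) + \frac{2073}{40}\right) \left(- \frac{1}{2218}\right) = \left(\left(2235 + \frac{3}{16}\right) + \frac{2073}{40}\right) \left(- \frac{1}{2218}\right) = \left(\frac{35763}{16} + \frac{2073}{40}\right) \left(- \frac{1}{2218}\right) = \frac{182961}{80} \left(- \frac{1}{2218}\right) = - \frac{182961}{177440}$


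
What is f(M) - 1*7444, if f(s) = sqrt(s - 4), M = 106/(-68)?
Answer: -7444 + 3*I*sqrt(714)/34 ≈ -7444.0 + 2.3577*I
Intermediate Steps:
M = -53/34 (M = 106*(-1/68) = -53/34 ≈ -1.5588)
f(s) = sqrt(-4 + s)
f(M) - 1*7444 = sqrt(-4 - 53/34) - 1*7444 = sqrt(-189/34) - 7444 = 3*I*sqrt(714)/34 - 7444 = -7444 + 3*I*sqrt(714)/34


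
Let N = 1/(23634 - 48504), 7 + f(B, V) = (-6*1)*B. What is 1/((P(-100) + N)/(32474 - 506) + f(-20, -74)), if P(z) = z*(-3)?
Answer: 795044160/89847451079 ≈ 0.0088488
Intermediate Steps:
f(B, V) = -7 - 6*B (f(B, V) = -7 + (-6*1)*B = -7 - 6*B)
P(z) = -3*z
N = -1/24870 (N = 1/(-24870) = -1/24870 ≈ -4.0209e-5)
1/((P(-100) + N)/(32474 - 506) + f(-20, -74)) = 1/((-3*(-100) - 1/24870)/(32474 - 506) + (-7 - 6*(-20))) = 1/((300 - 1/24870)/31968 + (-7 + 120)) = 1/((7460999/24870)*(1/31968) + 113) = 1/(7460999/795044160 + 113) = 1/(89847451079/795044160) = 795044160/89847451079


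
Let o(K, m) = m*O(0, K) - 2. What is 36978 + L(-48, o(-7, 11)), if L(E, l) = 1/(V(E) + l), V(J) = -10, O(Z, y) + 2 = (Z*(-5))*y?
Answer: 1257251/34 ≈ 36978.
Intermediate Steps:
O(Z, y) = -2 - 5*Z*y (O(Z, y) = -2 + (Z*(-5))*y = -2 + (-5*Z)*y = -2 - 5*Z*y)
o(K, m) = -2 - 2*m (o(K, m) = m*(-2 - 5*0*K) - 2 = m*(-2 + 0) - 2 = m*(-2) - 2 = -2*m - 2 = -2 - 2*m)
L(E, l) = 1/(-10 + l)
36978 + L(-48, o(-7, 11)) = 36978 + 1/(-10 + (-2 - 2*11)) = 36978 + 1/(-10 + (-2 - 22)) = 36978 + 1/(-10 - 24) = 36978 + 1/(-34) = 36978 - 1/34 = 1257251/34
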